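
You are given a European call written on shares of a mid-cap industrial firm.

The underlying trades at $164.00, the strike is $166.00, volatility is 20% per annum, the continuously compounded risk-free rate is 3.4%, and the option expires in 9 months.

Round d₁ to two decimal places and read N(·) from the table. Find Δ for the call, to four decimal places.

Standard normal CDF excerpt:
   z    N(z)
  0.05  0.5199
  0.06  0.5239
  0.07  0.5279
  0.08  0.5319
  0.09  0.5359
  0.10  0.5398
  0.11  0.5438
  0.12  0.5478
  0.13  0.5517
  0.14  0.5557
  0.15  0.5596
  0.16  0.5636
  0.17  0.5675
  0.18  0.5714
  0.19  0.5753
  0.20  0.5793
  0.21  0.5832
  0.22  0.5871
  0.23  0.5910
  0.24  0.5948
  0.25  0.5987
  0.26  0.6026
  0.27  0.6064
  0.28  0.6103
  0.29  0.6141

0.5636

σ√T = 0.2 × 0.8660 = 0.1732
d₁ = [ln(164/166) + (0.034 + ½·0.2²)·0.75] / (σ√T) = (-0.0121 + 0.0405) / 0.1732 = 0.1638 ⇒ 0.16
N(d₁) = N(0.16) = 0.5636
Δ_call = N(d₁) = 0.5636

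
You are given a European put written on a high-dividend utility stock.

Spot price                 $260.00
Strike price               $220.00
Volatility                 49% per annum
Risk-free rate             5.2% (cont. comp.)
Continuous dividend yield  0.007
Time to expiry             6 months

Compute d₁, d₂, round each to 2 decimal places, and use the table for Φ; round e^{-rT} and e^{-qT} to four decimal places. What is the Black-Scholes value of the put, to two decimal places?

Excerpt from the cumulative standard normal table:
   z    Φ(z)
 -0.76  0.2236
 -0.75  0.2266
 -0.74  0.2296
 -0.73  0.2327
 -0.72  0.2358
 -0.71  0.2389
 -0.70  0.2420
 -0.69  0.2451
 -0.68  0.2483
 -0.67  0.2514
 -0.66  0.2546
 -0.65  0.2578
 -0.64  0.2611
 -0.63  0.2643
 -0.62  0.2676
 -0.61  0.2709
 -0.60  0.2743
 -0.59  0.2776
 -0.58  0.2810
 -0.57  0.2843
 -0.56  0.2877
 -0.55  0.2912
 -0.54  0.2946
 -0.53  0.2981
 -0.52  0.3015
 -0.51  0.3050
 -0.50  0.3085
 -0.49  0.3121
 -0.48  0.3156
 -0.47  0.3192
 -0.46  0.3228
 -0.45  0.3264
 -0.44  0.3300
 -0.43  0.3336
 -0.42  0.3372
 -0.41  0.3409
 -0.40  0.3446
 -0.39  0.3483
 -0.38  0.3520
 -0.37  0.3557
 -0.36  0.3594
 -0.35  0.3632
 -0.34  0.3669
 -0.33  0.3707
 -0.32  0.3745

$15.15

σ√T = 0.49 × 0.7071 = 0.3465
d₁ = [ln(260/220) + (0.052 − 0.007 + 0.49²/2)·0.5] / 0.3465 = [0.1671 + 0.0825] / 0.3465 = 0.7203 → 0.72
d₂ = d₁ − σ√T = 0.7203 − 0.3465 = 0.3738 → 0.37
exp(−qT) = exp(−0.007·0.5) = 0.9965;  exp(−rT) = exp(−0.052·0.5) = 0.9743
N(−d₂) = N(-0.37) = 0.3557;  N(−d₁) = N(-0.72) = 0.2358
P = 220·0.9743·0.3557 − 260·0.9965·0.2358 = 76.2429 − 61.0934 = 15.1495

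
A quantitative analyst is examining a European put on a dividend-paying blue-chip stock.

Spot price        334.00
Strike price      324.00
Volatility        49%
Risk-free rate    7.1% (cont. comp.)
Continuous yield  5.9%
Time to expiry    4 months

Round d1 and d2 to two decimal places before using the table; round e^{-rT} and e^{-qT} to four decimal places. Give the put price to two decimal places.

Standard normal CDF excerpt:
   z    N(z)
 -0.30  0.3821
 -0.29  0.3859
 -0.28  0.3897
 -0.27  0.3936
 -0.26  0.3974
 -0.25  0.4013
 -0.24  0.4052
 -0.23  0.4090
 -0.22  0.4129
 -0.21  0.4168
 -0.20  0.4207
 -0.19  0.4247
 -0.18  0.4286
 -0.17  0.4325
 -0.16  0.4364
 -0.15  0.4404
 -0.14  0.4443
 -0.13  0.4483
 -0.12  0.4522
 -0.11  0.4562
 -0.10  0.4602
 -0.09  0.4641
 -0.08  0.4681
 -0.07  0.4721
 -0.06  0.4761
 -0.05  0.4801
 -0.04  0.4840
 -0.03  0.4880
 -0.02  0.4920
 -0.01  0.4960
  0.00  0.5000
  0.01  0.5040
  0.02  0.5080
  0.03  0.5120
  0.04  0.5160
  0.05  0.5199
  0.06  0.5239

30.60

σ√T = 0.49·√0.3333 = 0.2829
d₁ = [ln(334/324) + (0.071 − 0.059 + 0.49²/2)·0.3333] / 0.2829 = [0.0304 + 0.0440] / 0.2829 = 0.2630 ≈ 0.26
d₂ = d₁ − σ√T = 0.2630 − 0.2829 = -0.0199 ≈ -0.02
e^(−qT) = e^(−0.059·0.3333) = 0.9805;  e^(−rT) = e^(−0.071·0.3333) = 0.9766
P = 324·0.9766·N(0.02) − 334·0.9805·N(-0.26) = 324·0.9766·0.5080 − 334·0.9805·0.3974 = 160.7405 − 130.1433 = 30.5972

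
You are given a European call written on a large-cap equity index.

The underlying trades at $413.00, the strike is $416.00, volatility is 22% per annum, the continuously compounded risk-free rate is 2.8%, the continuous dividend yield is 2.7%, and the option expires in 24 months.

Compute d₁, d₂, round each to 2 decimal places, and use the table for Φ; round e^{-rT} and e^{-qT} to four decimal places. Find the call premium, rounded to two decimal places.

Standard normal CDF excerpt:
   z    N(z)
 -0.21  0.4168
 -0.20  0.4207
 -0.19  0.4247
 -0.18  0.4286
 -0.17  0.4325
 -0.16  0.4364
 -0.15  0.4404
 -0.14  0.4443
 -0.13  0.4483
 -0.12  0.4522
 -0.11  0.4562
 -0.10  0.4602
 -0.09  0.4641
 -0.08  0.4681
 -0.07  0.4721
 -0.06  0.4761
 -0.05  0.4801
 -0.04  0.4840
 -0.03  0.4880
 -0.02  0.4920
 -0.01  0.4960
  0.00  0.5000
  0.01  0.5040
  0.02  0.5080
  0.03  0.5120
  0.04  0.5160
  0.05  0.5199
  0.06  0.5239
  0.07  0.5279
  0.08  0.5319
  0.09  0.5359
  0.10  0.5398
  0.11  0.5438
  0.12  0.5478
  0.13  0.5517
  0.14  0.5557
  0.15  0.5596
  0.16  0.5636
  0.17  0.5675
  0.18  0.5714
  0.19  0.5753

$47.32

T = 2;  σ√T = 0.3111
ln(S/K) + (r − q + σ²/2)T = ln(413/416) + (0.028 − 0.027 + 0.22²/2)·2 = -0.0072 + 0.0504 = 0.0432
d₁ = 0.0432 / 0.3111 = 0.1387 → 0.14
d₂ = d₁ − σ√T = 0.1387 − 0.3111 = -0.1724 → -0.17
exp(−qT) = exp(−0.027·2) = 0.9474;  exp(−rT) = exp(−0.028·2) = 0.9455
C = 413·0.9474·N(0.14) − 416·0.9455·N(-0.17) = 413·0.9474·0.5557 − 416·0.9455·0.4325 = 217.4322 − 170.1144 = 47.3178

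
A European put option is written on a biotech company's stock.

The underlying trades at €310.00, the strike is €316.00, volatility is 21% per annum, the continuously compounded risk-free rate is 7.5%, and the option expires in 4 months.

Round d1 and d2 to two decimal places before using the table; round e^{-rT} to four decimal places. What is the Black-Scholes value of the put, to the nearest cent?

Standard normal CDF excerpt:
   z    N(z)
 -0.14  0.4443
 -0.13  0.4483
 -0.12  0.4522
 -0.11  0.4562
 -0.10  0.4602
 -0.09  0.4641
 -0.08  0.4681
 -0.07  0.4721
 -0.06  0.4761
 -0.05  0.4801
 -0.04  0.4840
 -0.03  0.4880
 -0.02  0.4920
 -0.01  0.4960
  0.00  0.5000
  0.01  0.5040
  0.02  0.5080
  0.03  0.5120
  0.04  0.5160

σ√T = 0.21·√0.3333 = 0.1212
d₁ = [ln(310/316) + (0.075 + 0.21²/2)·0.3333] / 0.1212 = [-0.0192 + 0.0323] / 0.1212 = 0.1087 → 0.11
d₂ = d₁ − σ√T = 0.1087 − 0.1212 = -0.0125 → -0.01
exp(−rT) = exp(−0.075·0.3333) = 0.9753
P = 316·0.9753·N(0.01) − 310·N(-0.11) = 316·0.9753·0.5040 − 310·0.4562 = 155.3302 − 141.4220 = 13.9082

€13.91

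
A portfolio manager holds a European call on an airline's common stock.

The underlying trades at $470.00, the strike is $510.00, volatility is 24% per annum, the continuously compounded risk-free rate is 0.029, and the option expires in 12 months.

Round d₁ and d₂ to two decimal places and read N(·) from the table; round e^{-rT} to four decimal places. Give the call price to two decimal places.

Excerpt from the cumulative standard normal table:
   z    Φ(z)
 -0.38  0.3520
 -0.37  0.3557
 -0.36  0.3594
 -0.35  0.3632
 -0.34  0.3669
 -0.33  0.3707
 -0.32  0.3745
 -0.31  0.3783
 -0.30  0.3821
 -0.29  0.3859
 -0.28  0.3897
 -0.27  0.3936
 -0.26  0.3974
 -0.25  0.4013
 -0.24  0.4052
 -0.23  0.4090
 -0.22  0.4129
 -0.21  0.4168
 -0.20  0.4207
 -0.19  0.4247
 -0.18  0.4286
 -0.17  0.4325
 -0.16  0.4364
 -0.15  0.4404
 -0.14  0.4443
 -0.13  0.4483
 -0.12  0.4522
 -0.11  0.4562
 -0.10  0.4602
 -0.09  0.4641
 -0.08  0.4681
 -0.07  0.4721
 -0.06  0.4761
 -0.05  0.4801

$34.53

σ√T = 0.24·√1 = 0.2400
d₁ = [ln(470/510) + (0.029 + 0.24²/2)·1] / 0.2400 = [-0.0817 + 0.0578] / 0.2400 = -0.0995 which rounds to -0.10
d₂ = d₁ − σ√T = -0.0995 − 0.2400 = -0.3395 which rounds to -0.34
exp(−rT) = exp(−0.029·1) = 0.9714
C = 470·N(-0.10) − 510·0.9714·N(-0.34) = 470·0.4602 − 510·0.9714·0.3669 = 216.2940 − 181.7674 = 34.5266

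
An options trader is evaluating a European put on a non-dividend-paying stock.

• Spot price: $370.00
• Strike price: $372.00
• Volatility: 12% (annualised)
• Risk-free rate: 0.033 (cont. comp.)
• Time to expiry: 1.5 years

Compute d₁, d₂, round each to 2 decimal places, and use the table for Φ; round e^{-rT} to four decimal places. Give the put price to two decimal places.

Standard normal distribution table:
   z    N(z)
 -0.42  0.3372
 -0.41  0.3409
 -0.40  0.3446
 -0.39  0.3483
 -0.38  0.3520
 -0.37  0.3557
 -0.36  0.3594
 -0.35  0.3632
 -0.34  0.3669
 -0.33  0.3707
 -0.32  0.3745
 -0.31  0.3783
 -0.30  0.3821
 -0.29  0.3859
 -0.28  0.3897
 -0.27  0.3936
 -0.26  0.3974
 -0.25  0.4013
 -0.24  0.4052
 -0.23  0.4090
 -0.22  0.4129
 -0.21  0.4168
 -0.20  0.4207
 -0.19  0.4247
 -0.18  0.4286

T = 1.5;  σ√T = 0.1470
d₁ = [ln(370/372) + (0.033 + 0.12²/2)·1.5] / 0.1470 = [-0.0054 + 0.0603] / 0.1470 = 0.3736 → 0.37
d₂ = d₁ − σ√T = 0.3736 − 0.1470 = 0.2266 → 0.23
e^(−rT) = e^(−0.033·1.5) = 0.9517
N(−d₂) = N(-0.23) = 0.4090;  N(−d₁) = N(-0.37) = 0.3557
P = 372·0.9517·0.4090 − 370·0.3557 = 144.7993 − 131.6090 = 13.1903

$13.19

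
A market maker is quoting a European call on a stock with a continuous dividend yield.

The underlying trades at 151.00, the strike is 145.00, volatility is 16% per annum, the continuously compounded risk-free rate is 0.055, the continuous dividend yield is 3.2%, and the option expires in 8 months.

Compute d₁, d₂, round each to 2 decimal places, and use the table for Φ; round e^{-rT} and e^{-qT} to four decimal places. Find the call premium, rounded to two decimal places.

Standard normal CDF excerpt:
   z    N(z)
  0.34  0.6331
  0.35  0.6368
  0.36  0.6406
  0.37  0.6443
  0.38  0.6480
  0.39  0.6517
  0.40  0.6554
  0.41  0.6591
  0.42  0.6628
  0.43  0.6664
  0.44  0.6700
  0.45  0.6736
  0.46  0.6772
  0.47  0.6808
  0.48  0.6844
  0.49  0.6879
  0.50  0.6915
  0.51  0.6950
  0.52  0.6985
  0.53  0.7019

σ√T = 0.16·√0.6667 = 0.1306
d₁ = [ln(151/145) + (0.055 − 0.032 + 0.16²/2)·0.6667] / 0.1306 = [0.0405 + 0.0239] / 0.1306 = 0.4931 ⇒ 0.49
d₂ = d₁ − σ√T = 0.4931 − 0.1306 = 0.3624 ⇒ 0.36
e^(−qT) = e^(−0.032·0.6667) = 0.9789;  e^(−rT) = e^(−0.055·0.6667) = 0.9640
C = 151·0.9789·N(0.49) − 145·0.9640·N(0.36) = 151·0.9789·0.6879 − 145·0.9640·0.6406 = 101.6812 − 89.5431 = 12.1381

12.14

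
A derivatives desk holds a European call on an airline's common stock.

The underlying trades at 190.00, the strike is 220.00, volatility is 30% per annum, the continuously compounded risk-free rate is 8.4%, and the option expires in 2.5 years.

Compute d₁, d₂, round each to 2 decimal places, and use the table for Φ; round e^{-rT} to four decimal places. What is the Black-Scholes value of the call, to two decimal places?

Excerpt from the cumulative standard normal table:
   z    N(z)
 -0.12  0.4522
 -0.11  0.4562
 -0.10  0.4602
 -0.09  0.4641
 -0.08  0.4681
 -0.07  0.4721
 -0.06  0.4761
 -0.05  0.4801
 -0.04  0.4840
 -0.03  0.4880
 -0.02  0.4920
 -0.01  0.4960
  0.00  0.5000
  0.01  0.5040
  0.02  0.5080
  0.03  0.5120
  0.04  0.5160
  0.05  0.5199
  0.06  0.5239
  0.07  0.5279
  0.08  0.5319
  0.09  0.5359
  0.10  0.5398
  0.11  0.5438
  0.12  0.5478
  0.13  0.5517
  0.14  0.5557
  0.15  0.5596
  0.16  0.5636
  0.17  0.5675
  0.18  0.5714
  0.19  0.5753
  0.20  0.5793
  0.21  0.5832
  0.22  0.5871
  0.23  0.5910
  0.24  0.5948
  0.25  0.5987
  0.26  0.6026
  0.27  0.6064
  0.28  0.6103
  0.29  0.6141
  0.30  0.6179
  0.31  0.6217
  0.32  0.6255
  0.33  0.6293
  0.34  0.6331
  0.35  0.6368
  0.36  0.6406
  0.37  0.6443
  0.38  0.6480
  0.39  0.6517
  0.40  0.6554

T = 2.5;  σ√T = 0.4743
ln(S/K) + (r + σ²/2)T = ln(190/220) + (0.084 + 0.3²/2)·2.5 = -0.1466 + 0.3225 = 0.1759
d₁ = 0.1759 / 0.4743 = 0.3708 ≈ 0.37
d₂ = d₁ − σ√T = 0.3708 − 0.4743 = -0.1035 ≈ -0.10
exp(−rT) = exp(−0.084·2.5) = 0.8106
C = 190·N(0.37) − 220·0.8106·N(-0.10) = 190·0.6443 − 220·0.8106·0.4602 = 122.4170 − 82.0684 = 40.3486

40.35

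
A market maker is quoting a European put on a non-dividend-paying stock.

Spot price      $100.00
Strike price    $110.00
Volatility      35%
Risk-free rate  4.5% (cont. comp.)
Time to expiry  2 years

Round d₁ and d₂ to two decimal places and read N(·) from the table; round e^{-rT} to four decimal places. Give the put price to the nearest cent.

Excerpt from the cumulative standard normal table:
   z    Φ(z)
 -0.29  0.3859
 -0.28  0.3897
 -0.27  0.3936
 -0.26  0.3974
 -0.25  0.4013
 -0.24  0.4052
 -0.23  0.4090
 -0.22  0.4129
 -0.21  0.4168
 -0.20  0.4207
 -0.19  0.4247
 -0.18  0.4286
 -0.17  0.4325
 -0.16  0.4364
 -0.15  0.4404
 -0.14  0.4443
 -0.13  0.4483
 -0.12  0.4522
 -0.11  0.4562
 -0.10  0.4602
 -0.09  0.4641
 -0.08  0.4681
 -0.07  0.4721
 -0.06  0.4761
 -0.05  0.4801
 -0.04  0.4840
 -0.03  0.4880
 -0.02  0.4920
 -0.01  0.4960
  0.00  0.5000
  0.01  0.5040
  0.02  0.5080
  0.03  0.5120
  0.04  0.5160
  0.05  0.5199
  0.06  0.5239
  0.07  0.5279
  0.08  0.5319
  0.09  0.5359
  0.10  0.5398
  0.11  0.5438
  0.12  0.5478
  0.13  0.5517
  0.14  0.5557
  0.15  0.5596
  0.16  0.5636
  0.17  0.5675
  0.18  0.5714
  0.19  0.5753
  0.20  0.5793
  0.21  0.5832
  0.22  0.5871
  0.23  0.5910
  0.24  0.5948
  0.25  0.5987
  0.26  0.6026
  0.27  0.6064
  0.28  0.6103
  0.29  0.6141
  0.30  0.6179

σ√T = 0.35 × 1.4142 = 0.4950
d₁ = [ln(100/110) + (0.045 + ½·0.35²)·2] / (σ√T) = (-0.0953 + 0.2125) / 0.4950 = 0.2368 ≈ 0.24
d₂ = 0.2368 − 0.4950 = -0.2582 ≈ -0.26
e^(−rT) = e^(−0.045·2) = 0.9139
N(−d₂) = N(0.26) = 0.6026;  N(−d₁) = N(-0.24) = 0.4052
P = 110·0.9139·0.6026 − 100·0.4052 = 60.5788 − 40.5200 = 20.0588

$20.06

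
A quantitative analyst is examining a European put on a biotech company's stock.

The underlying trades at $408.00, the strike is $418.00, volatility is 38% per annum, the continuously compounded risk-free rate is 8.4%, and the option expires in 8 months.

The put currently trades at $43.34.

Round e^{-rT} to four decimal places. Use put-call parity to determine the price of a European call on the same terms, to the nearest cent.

exp(−rT) = exp(−0.084·0.6667) = 0.9455
Put-call parity: C − P = S − K·e^(−rT) = 408 − 418·0.9455 = 408 − 395.2190 = 12.7810
C = P + (C − P) = 43.34 + (12.7810) = 56.1210

$56.12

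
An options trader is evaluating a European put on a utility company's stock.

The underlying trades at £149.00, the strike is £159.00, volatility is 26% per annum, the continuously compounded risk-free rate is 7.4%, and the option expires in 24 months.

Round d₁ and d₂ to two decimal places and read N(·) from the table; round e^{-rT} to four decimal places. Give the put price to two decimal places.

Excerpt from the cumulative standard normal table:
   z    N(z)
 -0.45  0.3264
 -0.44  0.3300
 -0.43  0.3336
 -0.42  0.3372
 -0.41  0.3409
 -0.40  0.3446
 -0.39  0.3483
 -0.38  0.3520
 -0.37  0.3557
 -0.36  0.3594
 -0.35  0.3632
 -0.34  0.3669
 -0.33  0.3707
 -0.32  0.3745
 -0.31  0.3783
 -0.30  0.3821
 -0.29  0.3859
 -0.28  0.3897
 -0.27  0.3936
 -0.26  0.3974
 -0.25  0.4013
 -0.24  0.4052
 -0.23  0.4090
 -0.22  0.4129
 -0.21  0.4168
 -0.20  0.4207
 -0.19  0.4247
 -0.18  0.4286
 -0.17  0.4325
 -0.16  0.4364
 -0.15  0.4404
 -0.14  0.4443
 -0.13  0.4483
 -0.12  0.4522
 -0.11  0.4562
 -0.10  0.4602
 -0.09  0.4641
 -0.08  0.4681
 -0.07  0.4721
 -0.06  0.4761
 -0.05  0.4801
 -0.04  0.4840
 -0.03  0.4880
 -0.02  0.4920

σ√T = 0.26·√2 = 0.3677
ln(S/K) + (r + σ²/2)T = ln(149/159) + (0.074 + 0.26²/2)·2 = -0.0650 + 0.2156 = 0.1506
d₁ = 0.1506 / 0.3677 = 0.4097 → 0.41
d₂ = d₁ − σ√T = 0.4097 − 0.3677 = 0.0420 → 0.04
e^(−rT) = e^(−0.074·2) = 0.8624
N(−d₂) = N(-0.04) = 0.4840;  N(−d₁) = N(-0.41) = 0.3409
P = 159·0.8624·0.4840 − 149·0.3409 = 66.3669 − 50.7941 = 15.5728

£15.57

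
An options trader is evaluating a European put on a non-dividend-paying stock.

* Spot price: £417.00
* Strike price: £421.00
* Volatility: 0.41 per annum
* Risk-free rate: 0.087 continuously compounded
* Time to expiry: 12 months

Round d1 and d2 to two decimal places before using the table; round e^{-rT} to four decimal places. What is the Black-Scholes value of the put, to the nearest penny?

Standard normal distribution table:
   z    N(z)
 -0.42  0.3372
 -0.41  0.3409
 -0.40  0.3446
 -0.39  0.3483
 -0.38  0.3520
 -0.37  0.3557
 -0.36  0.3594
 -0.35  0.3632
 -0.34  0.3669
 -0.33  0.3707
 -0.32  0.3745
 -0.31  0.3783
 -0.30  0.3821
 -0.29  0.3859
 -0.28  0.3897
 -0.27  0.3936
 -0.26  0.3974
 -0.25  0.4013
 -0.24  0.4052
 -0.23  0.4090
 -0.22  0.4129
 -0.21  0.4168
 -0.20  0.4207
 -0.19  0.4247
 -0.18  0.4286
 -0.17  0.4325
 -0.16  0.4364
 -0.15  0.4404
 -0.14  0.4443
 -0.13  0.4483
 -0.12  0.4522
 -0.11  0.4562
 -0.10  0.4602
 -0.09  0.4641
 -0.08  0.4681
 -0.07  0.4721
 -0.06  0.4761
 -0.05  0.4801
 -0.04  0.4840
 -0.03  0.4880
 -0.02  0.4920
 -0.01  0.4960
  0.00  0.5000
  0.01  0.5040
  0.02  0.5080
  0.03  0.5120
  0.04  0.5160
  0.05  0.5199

£50.81

T = 1;  σ√T = 0.4100
d₁ = [ln(417/421) + (0.087 + ½·0.41²)·1] / (σ√T) = (-0.0095 + 0.1710) / 0.4100 = 0.3939 → 0.39
d₂ = 0.3939 − 0.4100 = -0.0161 → -0.02
exp(−rT) = exp(−0.087·1) = 0.9167
N(−d₂) = N(0.02) = 0.5080;  N(−d₁) = N(-0.39) = 0.3483
P = 421·0.9167·0.5080 − 417·0.3483 = 196.0528 − 145.2411 = 50.8117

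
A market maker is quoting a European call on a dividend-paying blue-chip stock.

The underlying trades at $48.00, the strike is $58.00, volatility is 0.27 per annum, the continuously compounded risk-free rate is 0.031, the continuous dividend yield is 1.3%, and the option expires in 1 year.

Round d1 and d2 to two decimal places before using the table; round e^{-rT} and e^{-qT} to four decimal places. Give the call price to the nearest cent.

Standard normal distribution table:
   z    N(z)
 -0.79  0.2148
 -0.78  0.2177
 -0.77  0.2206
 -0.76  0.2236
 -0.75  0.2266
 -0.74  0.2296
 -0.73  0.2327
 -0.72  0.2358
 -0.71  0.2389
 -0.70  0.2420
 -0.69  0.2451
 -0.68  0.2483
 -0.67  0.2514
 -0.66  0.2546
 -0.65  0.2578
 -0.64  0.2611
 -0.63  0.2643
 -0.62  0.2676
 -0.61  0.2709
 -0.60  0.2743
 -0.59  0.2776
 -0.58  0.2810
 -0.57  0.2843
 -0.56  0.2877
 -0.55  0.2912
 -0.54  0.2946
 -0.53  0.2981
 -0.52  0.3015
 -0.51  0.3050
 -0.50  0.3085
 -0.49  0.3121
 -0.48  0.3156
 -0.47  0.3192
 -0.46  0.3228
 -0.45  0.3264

$2.21

σ√T = 0.27 × 1.0000 = 0.2700
d₁ = [ln(48/58) + (0.031 − 0.013 + ½·0.27²)·1] / (σ√T) = (-0.1892 + 0.0545) / 0.2700 = -0.4992 ⇒ -0.50
d₂ = -0.4992 − 0.2700 = -0.7692 ⇒ -0.77
exp(−qT) = exp(−0.013·1) = 0.9871;  exp(−rT) = exp(−0.031·1) = 0.9695
C = 48·0.9871·N(-0.50) − 58·0.9695·N(-0.77) = 48·0.9871·0.3085 − 58·0.9695·0.2206 = 14.6170 − 12.4046 = 2.2124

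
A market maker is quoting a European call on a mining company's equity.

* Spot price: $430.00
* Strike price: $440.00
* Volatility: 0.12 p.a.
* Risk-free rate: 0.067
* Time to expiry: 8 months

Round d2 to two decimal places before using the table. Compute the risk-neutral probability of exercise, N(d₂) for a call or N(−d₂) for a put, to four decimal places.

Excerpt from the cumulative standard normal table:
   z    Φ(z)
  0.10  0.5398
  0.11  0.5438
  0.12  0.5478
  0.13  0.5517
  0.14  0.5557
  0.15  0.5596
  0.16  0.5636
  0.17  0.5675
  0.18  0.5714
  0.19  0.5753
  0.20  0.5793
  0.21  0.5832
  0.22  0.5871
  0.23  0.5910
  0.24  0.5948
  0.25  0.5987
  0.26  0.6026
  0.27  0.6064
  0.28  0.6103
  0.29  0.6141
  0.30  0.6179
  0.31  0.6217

0.5675

T = 0.6667;  σ√T = 0.0980
ln(S/K) + (r + σ²/2)T = ln(430/440) + (0.067 + 0.12²/2)·0.6667 = -0.0230 + 0.0495 = 0.0265
d₁ = 0.0265 / 0.0980 = 0.2702 → 0.27
d₂ = d₁ − σ√T = 0.2702 − 0.0980 = 0.1723 → 0.17
Pr(exercise) under Q = N(d₂) = 0.5675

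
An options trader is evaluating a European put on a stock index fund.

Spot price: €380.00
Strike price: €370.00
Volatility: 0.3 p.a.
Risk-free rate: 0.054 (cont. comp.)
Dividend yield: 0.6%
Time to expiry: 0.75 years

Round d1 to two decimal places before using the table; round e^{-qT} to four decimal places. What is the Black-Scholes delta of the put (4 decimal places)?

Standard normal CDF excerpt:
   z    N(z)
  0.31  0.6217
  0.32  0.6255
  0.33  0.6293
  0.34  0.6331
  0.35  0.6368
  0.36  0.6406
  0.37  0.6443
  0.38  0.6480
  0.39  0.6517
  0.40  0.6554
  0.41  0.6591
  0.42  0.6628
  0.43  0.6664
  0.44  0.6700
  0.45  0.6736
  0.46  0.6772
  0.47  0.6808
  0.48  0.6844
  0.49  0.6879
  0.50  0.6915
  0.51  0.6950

σ√T = 0.3 × 0.8660 = 0.2598
ln(S/K) + (r − q + σ²/2)T = ln(380/370) + (0.054 − 0.006 + 0.3²/2)·0.75 = 0.0267 + 0.0698 = 0.0964
d₁ = 0.0964 / 0.2598 = 0.3711 ≈ 0.37
N(d₁) = N(0.37) = 0.6443
Δ_put = exp(−qT)·(N(d₁) − 1) = 0.9955·(0.6443 − 1) = -0.3541

-0.3541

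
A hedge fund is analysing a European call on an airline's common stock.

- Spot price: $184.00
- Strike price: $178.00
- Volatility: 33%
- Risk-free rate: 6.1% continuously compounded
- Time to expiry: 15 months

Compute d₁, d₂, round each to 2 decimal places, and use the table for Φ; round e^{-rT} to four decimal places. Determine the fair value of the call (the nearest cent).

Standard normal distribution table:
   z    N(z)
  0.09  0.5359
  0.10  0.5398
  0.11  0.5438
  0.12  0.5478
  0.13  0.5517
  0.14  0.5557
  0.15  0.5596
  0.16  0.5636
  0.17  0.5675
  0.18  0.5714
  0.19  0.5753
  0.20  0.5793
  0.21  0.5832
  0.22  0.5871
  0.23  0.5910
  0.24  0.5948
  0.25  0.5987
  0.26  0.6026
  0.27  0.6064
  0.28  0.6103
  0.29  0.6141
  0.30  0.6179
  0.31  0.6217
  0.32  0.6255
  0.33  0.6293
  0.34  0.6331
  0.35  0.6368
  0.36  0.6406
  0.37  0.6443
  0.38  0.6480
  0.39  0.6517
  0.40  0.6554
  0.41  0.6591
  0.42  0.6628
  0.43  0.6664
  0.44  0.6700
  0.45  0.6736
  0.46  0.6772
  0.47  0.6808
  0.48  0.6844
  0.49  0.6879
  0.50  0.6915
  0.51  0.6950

$36.24

σ√T = 0.33·√1.25 = 0.3690
d₁ = [ln(184/178) + (0.061 + 0.33²/2)·1.25] / 0.3690 = [0.0332 + 0.1443] / 0.3690 = 0.4810 which rounds to 0.48
d₂ = d₁ − σ√T = 0.4810 − 0.3690 = 0.1120 which rounds to 0.11
e^(−rT) = e^(−0.061·1.25) = 0.9266
N(d₁) = N(0.48) = 0.6844;  N(d₂) = N(0.11) = 0.5438
C = 184·0.6844 − 178·0.9266·0.5438 = 125.9296 − 89.6915 = 36.2381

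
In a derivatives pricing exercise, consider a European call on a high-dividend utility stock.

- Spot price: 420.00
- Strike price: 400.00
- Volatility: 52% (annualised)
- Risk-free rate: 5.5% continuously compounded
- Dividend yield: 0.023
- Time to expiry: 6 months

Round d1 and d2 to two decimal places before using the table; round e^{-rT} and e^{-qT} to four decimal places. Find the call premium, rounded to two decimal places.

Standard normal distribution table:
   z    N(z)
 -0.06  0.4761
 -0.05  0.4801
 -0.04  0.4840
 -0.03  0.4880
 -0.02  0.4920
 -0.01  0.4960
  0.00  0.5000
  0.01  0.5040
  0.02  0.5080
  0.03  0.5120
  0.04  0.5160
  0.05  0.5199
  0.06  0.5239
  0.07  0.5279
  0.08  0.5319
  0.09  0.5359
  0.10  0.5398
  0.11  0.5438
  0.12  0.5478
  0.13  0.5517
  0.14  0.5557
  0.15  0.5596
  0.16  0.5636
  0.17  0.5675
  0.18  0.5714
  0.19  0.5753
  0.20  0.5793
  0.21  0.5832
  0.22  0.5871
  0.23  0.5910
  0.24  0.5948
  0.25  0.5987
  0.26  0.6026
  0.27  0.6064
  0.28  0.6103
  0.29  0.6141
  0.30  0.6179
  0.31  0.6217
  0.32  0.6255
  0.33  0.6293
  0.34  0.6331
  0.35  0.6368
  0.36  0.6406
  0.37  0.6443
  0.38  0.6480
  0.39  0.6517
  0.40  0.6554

T = 0.5;  σ√T = 0.3677
d₁ = [ln(420/400) + (0.055 − 0.023 + ½·0.52²)·0.5] / (σ√T) = (0.0488 + 0.0836) / 0.3677 = 0.3601 which rounds to 0.36
d₂ = 0.3601 − 0.3677 = -0.0076 which rounds to -0.01
e^(−qT) = e^(−0.023·0.5) = 0.9886;  e^(−rT) = e^(−0.055·0.5) = 0.9729
C = 420·0.9886·N(0.36) − 400·0.9729·N(-0.01) = 420·0.9886·0.6406 − 400·0.9729·0.4960 = 265.9848 − 193.0234 = 72.9614

72.96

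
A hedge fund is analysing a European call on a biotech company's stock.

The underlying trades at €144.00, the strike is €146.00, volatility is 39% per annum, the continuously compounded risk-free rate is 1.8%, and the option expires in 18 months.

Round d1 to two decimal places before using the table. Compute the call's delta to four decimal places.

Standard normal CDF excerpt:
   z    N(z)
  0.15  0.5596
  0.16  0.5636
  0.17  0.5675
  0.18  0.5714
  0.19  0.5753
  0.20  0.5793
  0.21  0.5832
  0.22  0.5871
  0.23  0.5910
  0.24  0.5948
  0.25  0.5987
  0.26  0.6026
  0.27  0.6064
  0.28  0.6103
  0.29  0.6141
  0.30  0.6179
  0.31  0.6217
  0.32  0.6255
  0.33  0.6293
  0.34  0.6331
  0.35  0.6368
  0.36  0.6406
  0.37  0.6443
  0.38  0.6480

0.6064

σ√T = 0.39 × 1.2247 = 0.4777
d₁ = [ln(144/146) + (0.018 + 0.39²/2)·1.5] / 0.4777 = [-0.0138 + 0.1411] / 0.4777 = 0.2665 ⇒ 0.27
N(d₁) = N(0.27) = 0.6064
Δ_call = N(d₁) = 0.6064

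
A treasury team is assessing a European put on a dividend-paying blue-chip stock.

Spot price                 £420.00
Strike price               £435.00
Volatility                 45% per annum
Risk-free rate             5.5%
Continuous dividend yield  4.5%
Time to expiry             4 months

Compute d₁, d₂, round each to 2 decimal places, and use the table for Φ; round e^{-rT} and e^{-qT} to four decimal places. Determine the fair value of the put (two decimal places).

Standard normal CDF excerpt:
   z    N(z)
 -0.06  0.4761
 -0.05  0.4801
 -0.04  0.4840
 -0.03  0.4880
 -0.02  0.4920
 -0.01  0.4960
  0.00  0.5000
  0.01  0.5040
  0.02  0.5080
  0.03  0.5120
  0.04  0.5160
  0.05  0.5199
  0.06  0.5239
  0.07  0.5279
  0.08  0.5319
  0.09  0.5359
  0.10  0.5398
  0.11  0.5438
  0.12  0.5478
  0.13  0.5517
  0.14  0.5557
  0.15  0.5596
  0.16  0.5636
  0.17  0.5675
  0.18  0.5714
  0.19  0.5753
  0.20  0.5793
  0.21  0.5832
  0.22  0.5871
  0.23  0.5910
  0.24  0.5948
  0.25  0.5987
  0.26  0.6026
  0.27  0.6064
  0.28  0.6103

σ√T = 0.45 × 0.5774 = 0.2598
d₁ = [ln(420/435) + (0.055 − 0.045 + 0.45²/2)·0.3333] / 0.2598 = [-0.0351 + 0.0371] / 0.2598 = 0.0077 ⇒ 0.01
d₂ = d₁ − σ√T = 0.0077 − 0.2598 = -0.2521 ⇒ -0.25
exp(−qT) = exp(−0.045·0.3333) = 0.9851;  exp(−rT) = exp(−0.055·0.3333) = 0.9818
P = 435·0.9818·N(0.25) − 420·0.9851·N(-0.01) = 435·0.9818·0.5987 − 420·0.9851·0.4960 = 255.6946 − 205.2160 = 50.4786

£50.48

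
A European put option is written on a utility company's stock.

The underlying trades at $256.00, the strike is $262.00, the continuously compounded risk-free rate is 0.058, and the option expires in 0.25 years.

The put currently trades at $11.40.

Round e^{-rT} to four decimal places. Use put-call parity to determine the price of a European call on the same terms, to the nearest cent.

exp(−rT) = exp(−0.058·0.25) = 0.9856
Put-call parity: C − P = S − K·e^(−rT) = 256 − 262·0.9856 = 256 − 258.2272 = -2.2272
C = P + (C − P) = 11.40 + (-2.2272) = 9.1728

$9.17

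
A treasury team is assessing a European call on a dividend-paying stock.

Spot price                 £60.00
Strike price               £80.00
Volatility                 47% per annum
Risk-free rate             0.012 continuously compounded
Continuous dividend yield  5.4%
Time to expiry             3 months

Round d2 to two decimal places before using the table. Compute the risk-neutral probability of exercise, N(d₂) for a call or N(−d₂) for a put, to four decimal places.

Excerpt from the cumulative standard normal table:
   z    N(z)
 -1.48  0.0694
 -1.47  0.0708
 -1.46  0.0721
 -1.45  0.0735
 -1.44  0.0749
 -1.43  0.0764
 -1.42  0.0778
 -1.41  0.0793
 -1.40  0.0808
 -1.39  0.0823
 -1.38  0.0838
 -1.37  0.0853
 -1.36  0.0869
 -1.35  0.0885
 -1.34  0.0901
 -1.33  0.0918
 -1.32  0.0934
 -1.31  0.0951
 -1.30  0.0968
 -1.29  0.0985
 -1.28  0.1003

0.0823

σ√T = 0.47 × 0.5000 = 0.2350
d₁ = [ln(60/80) + (0.012 − 0.054 + 0.47²/2)·0.25] / 0.2350 = [-0.2877 + 0.0171] / 0.2350 = -1.1514 → -1.15
d₂ = d₁ − σ√T = -1.1514 − 0.2350 = -1.3864 → -1.39
Risk-neutral Pr[S_T > K] = N(d₂) = N(-1.39) = 0.0823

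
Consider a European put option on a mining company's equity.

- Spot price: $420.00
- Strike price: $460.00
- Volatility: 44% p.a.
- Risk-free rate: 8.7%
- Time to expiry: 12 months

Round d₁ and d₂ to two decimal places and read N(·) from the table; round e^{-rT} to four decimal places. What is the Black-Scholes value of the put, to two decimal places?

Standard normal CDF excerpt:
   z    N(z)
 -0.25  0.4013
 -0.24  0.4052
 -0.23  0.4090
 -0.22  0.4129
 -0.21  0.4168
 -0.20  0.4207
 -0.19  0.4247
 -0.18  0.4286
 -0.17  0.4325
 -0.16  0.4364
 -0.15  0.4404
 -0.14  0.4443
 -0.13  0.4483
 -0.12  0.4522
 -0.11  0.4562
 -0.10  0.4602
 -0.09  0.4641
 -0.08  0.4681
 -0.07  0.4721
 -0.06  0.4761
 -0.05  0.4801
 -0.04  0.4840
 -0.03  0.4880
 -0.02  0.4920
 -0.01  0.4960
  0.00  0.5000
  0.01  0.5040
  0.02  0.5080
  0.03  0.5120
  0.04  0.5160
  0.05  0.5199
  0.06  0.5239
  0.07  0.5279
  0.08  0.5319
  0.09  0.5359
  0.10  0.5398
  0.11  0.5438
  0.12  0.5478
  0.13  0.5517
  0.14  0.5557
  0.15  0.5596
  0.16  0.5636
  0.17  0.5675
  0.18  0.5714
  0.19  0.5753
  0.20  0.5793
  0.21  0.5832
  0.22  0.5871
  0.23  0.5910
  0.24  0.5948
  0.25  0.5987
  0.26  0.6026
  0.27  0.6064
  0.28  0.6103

$74.16

σ√T = 0.44 × 1.0000 = 0.4400
ln(S/K) + (r + σ²/2)T = ln(420/460) + (0.087 + 0.44²/2)·1 = -0.0910 + 0.1838 = 0.0928
d₁ = 0.0928 / 0.4400 = 0.2110 → 0.21
d₂ = d₁ − σ√T = 0.2110 − 0.4400 = -0.2290 → -0.23
e^(−rT) = e^(−0.087·1) = 0.9167
P = 460·0.9167·N(0.23) − 420·N(-0.21) = 460·0.9167·0.5910 − 420·0.4168 = 249.2141 − 175.0560 = 74.1581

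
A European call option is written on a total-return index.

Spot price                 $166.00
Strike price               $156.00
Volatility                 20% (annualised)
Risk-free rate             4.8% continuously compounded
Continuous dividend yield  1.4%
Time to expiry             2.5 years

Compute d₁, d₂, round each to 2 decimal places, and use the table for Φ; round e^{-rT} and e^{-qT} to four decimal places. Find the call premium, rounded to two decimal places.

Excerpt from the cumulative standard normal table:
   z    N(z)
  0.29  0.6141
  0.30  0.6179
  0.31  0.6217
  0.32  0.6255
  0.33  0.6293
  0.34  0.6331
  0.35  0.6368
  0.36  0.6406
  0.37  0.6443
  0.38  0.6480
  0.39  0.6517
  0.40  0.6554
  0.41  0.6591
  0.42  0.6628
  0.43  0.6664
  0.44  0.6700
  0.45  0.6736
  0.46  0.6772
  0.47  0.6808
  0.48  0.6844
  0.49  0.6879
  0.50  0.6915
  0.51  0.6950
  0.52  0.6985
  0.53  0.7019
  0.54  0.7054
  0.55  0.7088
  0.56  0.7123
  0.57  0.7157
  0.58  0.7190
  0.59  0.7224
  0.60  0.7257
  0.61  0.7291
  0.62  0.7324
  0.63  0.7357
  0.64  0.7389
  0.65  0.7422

σ√T = 0.2 × 1.5811 = 0.3162
d₁ = [ln(166/156) + (0.048 − 0.014 + 0.2²/2)·2.5] / 0.3162 = [0.0621 + 0.1350] / 0.3162 = 0.6234 ≈ 0.62
d₂ = d₁ − σ√T = 0.6234 − 0.3162 = 0.3072 ≈ 0.31
exp(−qT) = exp(−0.014·2.5) = 0.9656;  exp(−rT) = exp(−0.048·2.5) = 0.8869
N(d₁) = N(0.62) = 0.7324;  N(d₂) = N(0.31) = 0.6217
C = 166·0.9656·0.7324 − 156·0.8869·0.6217 = 117.3961 − 86.0162 = 31.3799

$31.38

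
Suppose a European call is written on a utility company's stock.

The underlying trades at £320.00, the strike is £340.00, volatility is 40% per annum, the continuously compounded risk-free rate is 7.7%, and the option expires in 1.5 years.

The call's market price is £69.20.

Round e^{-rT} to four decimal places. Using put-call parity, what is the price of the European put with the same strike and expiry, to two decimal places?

£52.11

exp(−rT) = exp(−0.077·1.5) = 0.8909
Put-call parity: C − P = S − K·e^(−rT) = 320 − 340·0.8909 = 320 − 302.9060 = 17.0940
P = C − (C − P) = 69.20 − (17.0940) = 52.1060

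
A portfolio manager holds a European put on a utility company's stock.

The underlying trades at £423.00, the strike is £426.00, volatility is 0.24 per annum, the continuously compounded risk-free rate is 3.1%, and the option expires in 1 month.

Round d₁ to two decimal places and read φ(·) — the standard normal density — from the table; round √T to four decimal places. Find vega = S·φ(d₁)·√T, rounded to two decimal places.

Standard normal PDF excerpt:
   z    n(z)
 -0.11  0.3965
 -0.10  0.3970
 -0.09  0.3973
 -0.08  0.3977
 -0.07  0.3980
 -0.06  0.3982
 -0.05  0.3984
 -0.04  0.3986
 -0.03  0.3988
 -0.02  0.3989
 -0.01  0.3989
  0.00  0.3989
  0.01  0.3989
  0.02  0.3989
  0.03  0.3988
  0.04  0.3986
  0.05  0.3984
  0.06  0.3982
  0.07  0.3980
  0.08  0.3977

σ√T = 0.24·√0.08333 = 0.0693
d₁ = [ln(423/426) + (0.031 + 0.24²/2)·0.08333] / 0.0693 = [-0.0071 + 0.0050] / 0.0693 = -0.0301 → -0.03
√T = √0.08333 = 0.2887
φ(d₁) = φ(-0.03) = 0.3988
vega = S·φ(d₁)·√T = 423·0.3988·0.2887 = 48.7015
(Call and put vega coincide under Black-Scholes.)

48.70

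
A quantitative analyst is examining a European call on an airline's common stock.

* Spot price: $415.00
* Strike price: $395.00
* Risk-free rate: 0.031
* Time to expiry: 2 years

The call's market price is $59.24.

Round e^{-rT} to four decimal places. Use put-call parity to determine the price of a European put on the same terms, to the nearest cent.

e^(−rT) = e^(−0.031·2) = 0.9399
Put-call parity: C − P = S − K·e^(−rT) = 415 − 395·0.9399 = 415 − 371.2605 = 43.7395
P = C − (C − P) = 59.24 − (43.7395) = 15.5005

$15.50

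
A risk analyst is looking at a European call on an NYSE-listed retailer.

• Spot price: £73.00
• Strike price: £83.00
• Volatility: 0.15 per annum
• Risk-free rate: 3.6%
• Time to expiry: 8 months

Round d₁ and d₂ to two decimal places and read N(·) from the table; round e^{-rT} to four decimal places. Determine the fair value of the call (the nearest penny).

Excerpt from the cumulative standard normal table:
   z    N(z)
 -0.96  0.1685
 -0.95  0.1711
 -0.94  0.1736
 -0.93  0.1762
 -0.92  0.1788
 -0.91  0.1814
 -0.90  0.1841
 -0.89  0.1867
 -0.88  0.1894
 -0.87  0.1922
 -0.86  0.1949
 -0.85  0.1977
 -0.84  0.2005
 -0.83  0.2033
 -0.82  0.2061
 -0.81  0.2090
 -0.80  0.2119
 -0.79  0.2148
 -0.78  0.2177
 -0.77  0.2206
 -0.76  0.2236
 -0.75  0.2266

£0.98

T = 0.6667;  σ√T = 0.1225
d₁ = [ln(73/83) + (0.036 + ½·0.15²)·0.6667] / (σ√T) = (-0.1284 + 0.0315) / 0.1225 = -0.7910 ≈ -0.79
d₂ = -0.7910 − 0.1225 = -0.9135 ≈ -0.91
exp(−rT) = exp(−0.036·0.6667) = 0.9763
N(d₁) = N(-0.79) = 0.2148;  N(d₂) = N(-0.91) = 0.1814
C = 73·0.2148 − 83·0.9763·0.1814 = 15.6804 − 14.6994 = 0.9810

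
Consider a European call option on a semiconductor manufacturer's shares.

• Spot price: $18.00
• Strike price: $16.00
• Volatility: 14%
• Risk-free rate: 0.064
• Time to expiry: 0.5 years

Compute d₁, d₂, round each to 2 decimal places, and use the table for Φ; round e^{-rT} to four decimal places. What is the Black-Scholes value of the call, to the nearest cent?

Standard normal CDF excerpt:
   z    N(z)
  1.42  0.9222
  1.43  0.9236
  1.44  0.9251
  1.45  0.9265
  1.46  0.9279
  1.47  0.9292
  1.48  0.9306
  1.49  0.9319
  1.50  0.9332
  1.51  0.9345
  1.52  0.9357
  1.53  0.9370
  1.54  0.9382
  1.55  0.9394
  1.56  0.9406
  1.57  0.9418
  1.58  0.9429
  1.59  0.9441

T = 0.5;  σ√T = 0.0990
d₁ = [ln(18/16) + (0.064 + ½·0.14²)·0.5] / (σ√T) = (0.1178 + 0.0369) / 0.0990 = 1.5625 → 1.56
d₂ = 1.5625 − 0.0990 = 1.4635 → 1.46
exp(−rT) = exp(−0.064·0.5) = 0.9685
C = 18·N(1.56) − 16·0.9685·N(1.46) = 18·0.9406 − 16·0.9685·0.9279 = 16.9308 − 14.3787 = 2.5521

$2.55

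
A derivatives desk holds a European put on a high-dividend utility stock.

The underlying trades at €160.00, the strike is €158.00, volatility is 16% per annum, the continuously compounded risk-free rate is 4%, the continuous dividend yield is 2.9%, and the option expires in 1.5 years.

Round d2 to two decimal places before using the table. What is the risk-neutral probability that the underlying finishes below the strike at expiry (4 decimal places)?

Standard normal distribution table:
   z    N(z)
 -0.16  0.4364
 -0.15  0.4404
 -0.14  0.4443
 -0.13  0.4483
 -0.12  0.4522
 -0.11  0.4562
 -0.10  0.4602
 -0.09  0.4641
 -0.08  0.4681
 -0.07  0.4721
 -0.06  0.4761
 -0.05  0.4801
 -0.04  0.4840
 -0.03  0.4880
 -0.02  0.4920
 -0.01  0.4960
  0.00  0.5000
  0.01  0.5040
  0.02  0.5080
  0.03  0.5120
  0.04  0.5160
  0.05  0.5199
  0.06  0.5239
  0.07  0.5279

σ√T = 0.16 × 1.2247 = 0.1960
ln(S/K) + (r − q + σ²/2)T = ln(160/158) + (0.04 − 0.029 + 0.16²/2)·1.5 = 0.0126 + 0.0357 = 0.0483
d₁ = 0.0483 / 0.1960 = 0.2464 → 0.25
d₂ = d₁ − σ√T = 0.2464 − 0.1960 = 0.0504 → 0.05
Risk-neutral Pr[S_T < K] = N(−d₂) = N(-0.05) = 0.4801

0.4801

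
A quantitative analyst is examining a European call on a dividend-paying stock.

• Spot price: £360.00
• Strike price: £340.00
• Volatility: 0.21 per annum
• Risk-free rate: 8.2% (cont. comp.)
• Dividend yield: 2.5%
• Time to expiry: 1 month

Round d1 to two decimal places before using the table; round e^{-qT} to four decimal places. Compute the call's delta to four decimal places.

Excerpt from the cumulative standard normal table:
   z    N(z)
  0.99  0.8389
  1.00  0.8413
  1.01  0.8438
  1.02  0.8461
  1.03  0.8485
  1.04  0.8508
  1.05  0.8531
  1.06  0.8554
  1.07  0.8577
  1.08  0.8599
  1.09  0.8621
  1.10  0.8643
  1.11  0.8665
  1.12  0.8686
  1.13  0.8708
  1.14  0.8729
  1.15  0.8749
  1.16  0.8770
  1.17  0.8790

0.8513

σ√T = 0.21 × 0.2887 = 0.0606
ln(S/K) + (r − q + σ²/2)T = ln(360/340) + (0.082 − 0.025 + 0.21²/2)·0.08333 = 0.0572 + 0.0066 = 0.0637
d₁ = 0.0637 / 0.0606 = 1.0515 ≈ 1.05
N(d₁) = N(1.05) = 0.8531
Δ_call = e^(−qT)·N(d₁) = 0.9979·0.8531 = 0.8513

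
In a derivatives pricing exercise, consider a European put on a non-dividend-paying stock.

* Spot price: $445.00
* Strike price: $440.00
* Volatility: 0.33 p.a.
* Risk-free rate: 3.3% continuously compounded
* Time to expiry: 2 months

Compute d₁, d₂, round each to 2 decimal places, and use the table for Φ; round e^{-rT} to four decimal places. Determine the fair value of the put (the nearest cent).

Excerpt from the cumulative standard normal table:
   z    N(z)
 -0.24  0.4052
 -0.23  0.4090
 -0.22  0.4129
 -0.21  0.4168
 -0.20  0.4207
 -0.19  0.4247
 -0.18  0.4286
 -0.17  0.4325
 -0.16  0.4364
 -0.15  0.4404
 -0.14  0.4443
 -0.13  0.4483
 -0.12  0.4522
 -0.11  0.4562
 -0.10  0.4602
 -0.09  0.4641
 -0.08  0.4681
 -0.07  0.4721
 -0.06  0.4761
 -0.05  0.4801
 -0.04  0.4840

σ√T = 0.33 × 0.4082 = 0.1347
d₁ = [ln(445/440) + (0.033 + 0.33²/2)·0.1667] / 0.1347 = [0.0113 + 0.0146] / 0.1347 = 0.1921 ≈ 0.19
d₂ = d₁ − σ√T = 0.1921 − 0.1347 = 0.0573 ≈ 0.06
e^(−rT) = e^(−0.033·0.1667) = 0.9945
P = 440·0.9945·N(-0.06) − 445·N(-0.19) = 440·0.9945·0.4761 − 445·0.4247 = 208.3318 − 188.9915 = 19.3403

$19.34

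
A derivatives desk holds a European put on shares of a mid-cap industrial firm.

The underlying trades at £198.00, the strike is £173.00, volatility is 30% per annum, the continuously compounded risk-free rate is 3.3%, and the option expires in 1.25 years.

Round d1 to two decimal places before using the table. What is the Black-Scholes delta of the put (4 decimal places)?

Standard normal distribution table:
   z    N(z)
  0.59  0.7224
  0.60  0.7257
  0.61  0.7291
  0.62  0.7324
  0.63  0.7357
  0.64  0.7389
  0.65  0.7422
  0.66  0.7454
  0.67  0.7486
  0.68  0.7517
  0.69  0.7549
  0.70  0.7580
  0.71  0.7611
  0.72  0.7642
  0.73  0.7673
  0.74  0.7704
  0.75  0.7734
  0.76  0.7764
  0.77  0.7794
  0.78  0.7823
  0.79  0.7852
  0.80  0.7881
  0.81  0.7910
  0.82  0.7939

-0.2451

σ√T = 0.3 × 1.1180 = 0.3354
d₁ = [ln(198/173) + (0.033 + 0.3²/2)·1.25] / 0.3354 = [0.1350 + 0.0975] / 0.3354 = 0.6931 ≈ 0.69
N(d₁) = N(0.69) = 0.7549
Δ_put = N(d₁) − 1 = 0.7549 − 1 = -0.2451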